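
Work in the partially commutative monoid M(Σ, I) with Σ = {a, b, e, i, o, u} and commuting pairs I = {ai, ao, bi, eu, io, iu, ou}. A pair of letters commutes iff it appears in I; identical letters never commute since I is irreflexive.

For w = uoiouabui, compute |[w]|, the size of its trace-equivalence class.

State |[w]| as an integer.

0(u) covers ∅
1(o) covers ∅
2(i) covers ∅
3(o) covers 1:o
4(u) covers 0:u
5(a) covers 4:u
6(b) covers 3:o, 5:a
7(u) covers 6:b
8(i) covers 2:i
floor of heap: 0:u, 1:o, 2:i
completions by unplaced set U, small U first (add the entries for U minus each lowest piece of U):
  |U|=1: {7}:1  {8}:1
  |U|=2: {2,8}:1  {6,7}:1  {7,8}:2
  |U|=3: {2,7,8}:3  {3,6,7}:1  {5,6,7}:1  {6,7,8}:3
  |U|=4: {1,3,6,7}:1  {2,6,7,8}:6  {3,5,6,7}:2  {3,6,7,8}:4  {4,5,6,7}:1  {5,6,7,8}:4
  |U|=5: {0,4,5,6,7}:1  {1,3,5,6,7}:3  {1,3,6,7,8}:5  {2,3,6,7,8}:10  {2,5,6,7,8}:10  {3,4,5,6,7}:3  {3,5,6,7,8}:10  {4,5,6,7,8}:5
  |U|=6: {0,3,4,5,6,7}:4  {0,4,5,6,7,8}:6  {1,2,3,6,7,8}:15  {1,3,4,5,6,7}:6  {1,3,5,6,7,8}:18  {2,3,5,6,7,8}:30  {2,4,5,6,7,8}:15  {3,4,5,6,7,8}:18
  |U|=7: {0,1,3,4,5,6,7}:10  {0,2,4,5,6,7,8}:21  {0,3,4,5,6,7,8}:28  {1,2,3,5,6,7,8}:63  {1,3,4,5,6,7,8}:42  {2,3,4,5,6,7,8}:63
  start at 0(u): 168
  start at 1(o): 112
  start at 2(i): 80
sum over floor = 360

360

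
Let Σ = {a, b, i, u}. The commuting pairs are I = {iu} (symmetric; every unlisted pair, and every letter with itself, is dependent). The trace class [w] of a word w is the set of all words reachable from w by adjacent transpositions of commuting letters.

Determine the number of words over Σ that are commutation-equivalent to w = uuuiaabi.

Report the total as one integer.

4

0(u) covers ∅
1(u) covers 0:u
2(u) covers 1:u
3(i) covers ∅
4(a) covers 2:u, 3:i
5(a) covers 4:a
6(b) covers 5:a
7(i) covers 6:b
floor of heap: 0:u, 3:i
completions by unplaced set U, small U first (add the entries for U minus each lowest piece of U):
  |U|=1: {7}:1
  |U|=2: {6,7}:1
  |U|=3: {5,6,7}:1
  |U|=4: {4,5,6,7}:1
  |U|=5: {2,4,5,6,7}:1  {3,4,5,6,7}:1
  |U|=6: {1,2,4,5,6,7}:1  {2,3,4,5,6,7}:2
  start at 0(u): 3
  start at 3(i): 1
sum over floor = 4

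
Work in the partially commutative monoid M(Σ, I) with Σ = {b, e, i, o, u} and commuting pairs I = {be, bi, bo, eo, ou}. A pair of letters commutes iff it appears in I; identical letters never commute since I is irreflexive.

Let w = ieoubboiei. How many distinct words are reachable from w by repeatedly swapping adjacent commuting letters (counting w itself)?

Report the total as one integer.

81

drop 0:i onto floor
drop 1:e onto {0:i}
drop 2:o onto {0:i}
drop 3:u onto {1:e}
drop 4:b onto {3:u}
drop 5:b onto {4:b}
drop 6:o onto {2:o}
drop 7:i onto {3:u, 6:o}
drop 8:e onto {7:i}
drop 9:i onto {8:e}
ground layer = {0:i}
drop-orders for the pieces not yet dropped (sum over which currently-grounded one goes next):
  1 to go: {5} 1  {9} 1
  2 to go: {4,5} 1  {5,9} 2  {8,9} 1
  3 to go: {4,5,9} 3  {5,8,9} 3  {7,8,9} 1
  4 to go: {4,5,8,9} 6  {5,7,8,9} 4  {6,7,8,9} 1
  5 to go: {2,6,7,8,9} 1  {4,5,7,8,9} 10  {5,6,7,8,9} 5
  6 to go: {2,5,6,7,8,9} 6  {3,4,5,7,8,9} 10  {4,5,6,7,8,9} 15
  7 to go: {1,3,4,5,7,8,9} 10  {2,4,5,6,7,8,9} 21  {3,4,5,6,7,8,9} 25
  8 to go: {1,3,4,5,6,7,8,9} 35  {2,3,4,5,6,7,8,9} 46
  if 0:i drops first: 81 orders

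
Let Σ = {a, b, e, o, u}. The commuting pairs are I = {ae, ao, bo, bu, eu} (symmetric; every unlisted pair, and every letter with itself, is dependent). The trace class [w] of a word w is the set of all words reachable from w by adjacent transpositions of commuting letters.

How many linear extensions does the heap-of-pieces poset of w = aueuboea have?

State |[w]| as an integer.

drop 0:a onto floor
drop 1:u onto {0:a}
drop 2:e onto floor
drop 3:u onto {1:u}
drop 4:b onto {0:a, 2:e}
drop 5:o onto {2:e, 3:u}
drop 6:e onto {4:b, 5:o}
drop 7:a onto {3:u, 4:b}
ground layer = {0:a, 2:e}
drop-orders for the pieces not yet dropped (sum over which currently-grounded one goes next):
  1 to go: {6} 1  {7} 1
  2 to go: {5,6} 1  {6,7} 2
  3 to go: {4,6,7} 2  {5,6,7} 3
  4 to go: {3,5,6,7} 3  {4,5,6,7} 5
  5 to go: {1,3,5,6,7} 3  {2,4,5,6,7} 5  {3,4,5,6,7} 8
  6 to go: {1,3,4,5,6,7} 11  {2,3,4,5,6,7} 13
  if 0:a drops first: 24 orders
  if 2:e drops first: 11 orders
heap linearizations: 35

35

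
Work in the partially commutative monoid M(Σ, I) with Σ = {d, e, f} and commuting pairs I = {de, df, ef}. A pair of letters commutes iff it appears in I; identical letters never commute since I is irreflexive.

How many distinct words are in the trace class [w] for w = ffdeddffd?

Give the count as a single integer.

630

#0=f has no predecessor
#1=f depends on [0:f]
#2=d has no predecessor
#3=e has no predecessor
#4=d depends on [2:d]
#5=d depends on [4:d]
#6=f depends on [1:f]
#7=f depends on [6:f]
#8=d depends on [5:d]
sources: [0:f, 2:d, 3:e]
N(rest) = Σ N(rest − s) over sources s of rest; N(one piece) = 1:
  size 1 → [3]=1  [7]=1  [8]=1
  size 2 → [3,7]=2  [3,8]=2  [5,8]=1  [6,7]=1  [7,8]=2
  size 3 → [1,6,7]=1  [3,5,8]=3  [3,6,7]=3  [3,7,8]=6  [4,5,8]=1  [5,7,8]=3  [6,7,8]=3
  size 4 → [0,1,6,7]=1  [1,3,6,7]=4  [1,6,7,8]=4  [2,4,5,8]=1  [3,4,5,8]=4  [3,5,7,8]=12  [3,6,7,8]=12  [4,5,7,8]=4  [5,6,7,8]=6
  size 5 → [0,1,3,6,7]=5  [0,1,6,7,8]=5  [1,3,6,7,8]=20  [1,5,6,7,8]=10  [2,3,4,5,8]=5  [2,4,5,7,8]=5  [3,4,5,7,8]=20  [3,5,6,7,8]=30  [4,5,6,7,8]=10
  size 6 → [0,1,3,6,7,8]=30  [0,1,5,6,7,8]=15  [1,3,5,6,7,8]=60  [1,4,5,6,7,8]=20  [2,3,4,5,7,8]=30  [2,4,5,6,7,8]=15  [3,4,5,6,7,8]=60
  size 7 → [0,1,3,5,6,7,8]=105  [0,1,4,5,6,7,8]=35  [1,2,4,5,6,7,8]=35  [1,3,4,5,6,7,8]=140  [2,3,4,5,6,7,8]=105
  first=0(f) contributes 280
  first=2(d) contributes 280
  first=3(e) contributes 70
|[w]| = 630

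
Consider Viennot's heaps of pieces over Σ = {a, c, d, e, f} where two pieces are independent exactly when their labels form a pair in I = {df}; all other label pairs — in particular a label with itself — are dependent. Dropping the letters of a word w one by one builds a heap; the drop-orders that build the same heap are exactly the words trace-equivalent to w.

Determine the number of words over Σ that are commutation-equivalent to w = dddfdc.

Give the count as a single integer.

piece 0:d — minimal
piece 1:d rests on {0:d}
piece 2:d rests on {1:d}
piece 3:f — minimal
piece 4:d rests on {2:d}
piece 5:c rests on {3:f, 4:d}
minimal pieces: {0:d, 3:f}
ways to finish when only these pieces remain (= sum over removing one remaining piece with nothing left below it):
  1 left: {5}→1
  2 left: {3,5}→1  {4,5}→1
  3 left: {2,4,5}→1  {3,4,5}→2
  4 left: {1,2,4,5}→1  {2,3,4,5}→3
  placing 0:d first → 4 extensions
  placing 3:f first → 1 extensions
total linear extensions = 5

5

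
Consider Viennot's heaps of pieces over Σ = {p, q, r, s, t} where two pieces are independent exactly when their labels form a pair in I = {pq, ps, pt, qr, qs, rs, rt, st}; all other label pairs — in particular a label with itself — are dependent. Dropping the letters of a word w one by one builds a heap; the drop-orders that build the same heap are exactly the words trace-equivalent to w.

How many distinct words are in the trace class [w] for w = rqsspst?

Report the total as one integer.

210

piece 0:r — minimal
piece 1:q — minimal
piece 2:s — minimal
piece 3:s rests on {2:s}
piece 4:p rests on {0:r}
piece 5:s rests on {3:s}
piece 6:t rests on {1:q}
minimal pieces: {0:r, 1:q, 2:s}
ways to finish when only these pieces remain (= sum over removing one remaining piece with nothing left below it):
  1 left: {4}→1  {5}→1  {6}→1
  2 left: {0,4}→1  {1,6}→1  {3,5}→1  {4,5}→2  {4,6}→2  {5,6}→2
  3 left: {0,4,5}→3  {0,4,6}→3  {1,4,6}→3  {1,5,6}→3  {2,3,5}→1  {3,4,5}→3  {3,5,6}→3  {4,5,6}→6
  4 left: {0,1,4,6}→6  {0,3,4,5}→6  {0,4,5,6}→12  {1,3,5,6}→6  {1,4,5,6}→12  {2,3,4,5}→4  {2,3,5,6}→4  {3,4,5,6}→12
  5 left: {0,1,4,5,6}→30  {0,2,3,4,5}→10  {0,3,4,5,6}→30  {1,2,3,5,6}→10  {1,3,4,5,6}→30  {2,3,4,5,6}→20
  placing 0:r first → 60 extensions
  placing 1:q first → 60 extensions
  placing 2:s first → 90 extensions
total linear extensions = 210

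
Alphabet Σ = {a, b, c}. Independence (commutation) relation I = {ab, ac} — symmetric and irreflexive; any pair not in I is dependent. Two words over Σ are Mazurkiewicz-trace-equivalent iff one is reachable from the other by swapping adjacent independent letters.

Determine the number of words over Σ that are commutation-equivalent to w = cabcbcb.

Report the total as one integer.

drop 0:c onto floor
drop 1:a onto floor
drop 2:b onto {0:c}
drop 3:c onto {2:b}
drop 4:b onto {3:c}
drop 5:c onto {4:b}
drop 6:b onto {5:c}
ground layer = {0:c, 1:a}
drop-orders for the pieces not yet dropped (sum over which currently-grounded one goes next):
  1 to go: {1} 1  {6} 1
  2 to go: {1,6} 2  {5,6} 1
  3 to go: {1,5,6} 3  {4,5,6} 1
  4 to go: {1,4,5,6} 4  {3,4,5,6} 1
  5 to go: {1,3,4,5,6} 5  {2,3,4,5,6} 1
  if 0:c drops first: 6 orders
  if 1:a drops first: 1 orders
heap linearizations: 7

7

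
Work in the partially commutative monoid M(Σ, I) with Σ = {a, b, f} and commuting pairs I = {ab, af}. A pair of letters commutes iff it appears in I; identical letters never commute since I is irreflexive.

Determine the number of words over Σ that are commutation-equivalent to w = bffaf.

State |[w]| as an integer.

5

#0=b has no predecessor
#1=f depends on [0:b]
#2=f depends on [1:f]
#3=a has no predecessor
#4=f depends on [2:f]
sources: [0:b, 3:a]
N(rest) = Σ N(rest − s) over sources s of rest; N(one piece) = 1:
  size 1 → [3]=1  [4]=1
  size 2 → [2,4]=1  [3,4]=2
  size 3 → [1,2,4]=1  [2,3,4]=3
  first=0(b) contributes 4
  first=3(a) contributes 1
|[w]| = 5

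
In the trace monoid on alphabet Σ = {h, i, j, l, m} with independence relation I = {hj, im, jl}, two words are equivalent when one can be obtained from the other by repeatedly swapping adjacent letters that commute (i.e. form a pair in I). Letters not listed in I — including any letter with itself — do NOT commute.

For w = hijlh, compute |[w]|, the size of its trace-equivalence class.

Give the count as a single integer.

drop 0:h onto floor
drop 1:i onto {0:h}
drop 2:j onto {1:i}
drop 3:l onto {1:i}
drop 4:h onto {3:l}
ground layer = {0:h}
drop-orders for the pieces not yet dropped (sum over which currently-grounded one goes next):
  1 to go: {2} 1  {4} 1
  2 to go: {2,4} 2  {3,4} 1
  3 to go: {2,3,4} 3
  if 0:h drops first: 3 orders

3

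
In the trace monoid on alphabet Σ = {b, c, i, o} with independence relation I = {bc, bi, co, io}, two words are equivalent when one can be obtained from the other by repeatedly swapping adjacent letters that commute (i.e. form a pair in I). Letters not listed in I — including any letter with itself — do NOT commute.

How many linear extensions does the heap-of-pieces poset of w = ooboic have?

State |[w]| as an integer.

#0=o has no predecessor
#1=o depends on [0:o]
#2=b depends on [1:o]
#3=o depends on [2:b]
#4=i has no predecessor
#5=c depends on [4:i]
sources: [0:o, 4:i]
N(rest) = Σ N(rest − s) over sources s of rest; N(one piece) = 1:
  size 1 → [3]=1  [5]=1
  size 2 → [2,3]=1  [3,5]=2  [4,5]=1
  size 3 → [1,2,3]=1  [2,3,5]=3  [3,4,5]=3
  size 4 → [0,1,2,3]=1  [1,2,3,5]=4  [2,3,4,5]=6
  first=0(o) contributes 10
  first=4(i) contributes 5
|[w]| = 15

15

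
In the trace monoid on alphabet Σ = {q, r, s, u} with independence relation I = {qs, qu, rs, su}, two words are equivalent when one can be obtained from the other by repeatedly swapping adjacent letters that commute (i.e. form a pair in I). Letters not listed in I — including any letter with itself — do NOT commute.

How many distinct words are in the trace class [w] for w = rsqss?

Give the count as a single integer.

#0=r has no predecessor
#1=s has no predecessor
#2=q depends on [0:r]
#3=s depends on [1:s]
#4=s depends on [3:s]
sources: [0:r, 1:s]
N(rest) = Σ N(rest − s) over sources s of rest; N(one piece) = 1:
  size 1 → [2]=1  [4]=1
  size 2 → [0,2]=1  [2,4]=2  [3,4]=1
  size 3 → [0,2,4]=3  [1,3,4]=1  [2,3,4]=3
  first=0(r) contributes 4
  first=1(s) contributes 6
|[w]| = 10

10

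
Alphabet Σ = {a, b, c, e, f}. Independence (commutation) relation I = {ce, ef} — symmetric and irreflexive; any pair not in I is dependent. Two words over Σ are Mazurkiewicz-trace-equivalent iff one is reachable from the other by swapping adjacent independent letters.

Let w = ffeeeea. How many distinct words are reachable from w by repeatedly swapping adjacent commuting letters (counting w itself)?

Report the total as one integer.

0(f) covers ∅
1(f) covers 0:f
2(e) covers ∅
3(e) covers 2:e
4(e) covers 3:e
5(e) covers 4:e
6(a) covers 1:f, 5:e
floor of heap: 0:f, 2:e
completions by unplaced set U, small U first (add the entries for U minus each lowest piece of U):
  |U|=1: {6}:1
  |U|=2: {1,6}:1  {5,6}:1
  |U|=3: {0,1,6}:1  {1,5,6}:2  {4,5,6}:1
  |U|=4: {0,1,5,6}:3  {1,4,5,6}:3  {3,4,5,6}:1
  |U|=5: {0,1,4,5,6}:6  {1,3,4,5,6}:4  {2,3,4,5,6}:1
  start at 0(f): 5
  start at 2(e): 10
sum over floor = 15

15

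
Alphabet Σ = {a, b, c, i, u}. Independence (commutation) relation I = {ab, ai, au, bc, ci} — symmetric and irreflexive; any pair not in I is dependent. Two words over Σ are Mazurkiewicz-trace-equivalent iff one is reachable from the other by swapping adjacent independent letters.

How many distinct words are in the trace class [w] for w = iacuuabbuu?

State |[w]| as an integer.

22

0(i) covers ∅
1(a) covers ∅
2(c) covers 1:a
3(u) covers 0:i, 2:c
4(u) covers 3:u
5(a) covers 2:c
6(b) covers 4:u
7(b) covers 6:b
8(u) covers 7:b
9(u) covers 8:u
floor of heap: 0:i, 1:a
completions by unplaced set U, small U first (add the entries for U minus each lowest piece of U):
  |U|=1: {5}:1  {9}:1
  |U|=2: {5,9}:2  {8,9}:1
  |U|=3: {5,8,9}:3  {7,8,9}:1
  |U|=4: {5,7,8,9}:4  {6,7,8,9}:1
  |U|=5: {4,6,7,8,9}:1  {5,6,7,8,9}:5
  |U|=6: {3,4,6,7,8,9}:1  {4,5,6,7,8,9}:6
  |U|=7: {0,3,4,6,7,8,9}:1  {3,4,5,6,7,8,9}:7
  |U|=8: {0,3,4,5,6,7,8,9}:8  {2,3,4,5,6,7,8,9}:7
  start at 0(i): 7
  start at 1(a): 15
sum over floor = 22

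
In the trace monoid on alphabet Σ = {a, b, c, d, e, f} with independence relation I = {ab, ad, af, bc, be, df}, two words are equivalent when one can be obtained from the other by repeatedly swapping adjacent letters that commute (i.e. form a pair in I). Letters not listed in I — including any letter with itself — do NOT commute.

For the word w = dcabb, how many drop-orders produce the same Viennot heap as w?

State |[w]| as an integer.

drop 0:d onto floor
drop 1:c onto {0:d}
drop 2:a onto {1:c}
drop 3:b onto {0:d}
drop 4:b onto {3:b}
ground layer = {0:d}
drop-orders for the pieces not yet dropped (sum over which currently-grounded one goes next):
  1 to go: {2} 1  {4} 1
  2 to go: {1,2} 1  {2,4} 2  {3,4} 1
  3 to go: {1,2,4} 3  {2,3,4} 3
  if 0:d drops first: 6 orders

6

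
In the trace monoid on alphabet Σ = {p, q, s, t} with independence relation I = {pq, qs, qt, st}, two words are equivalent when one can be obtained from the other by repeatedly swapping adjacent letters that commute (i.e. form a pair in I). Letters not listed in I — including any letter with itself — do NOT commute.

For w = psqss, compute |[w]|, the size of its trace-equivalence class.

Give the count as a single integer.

piece 0:p — minimal
piece 1:s rests on {0:p}
piece 2:q — minimal
piece 3:s rests on {1:s}
piece 4:s rests on {3:s}
minimal pieces: {0:p, 2:q}
ways to finish when only these pieces remain (= sum over removing one remaining piece with nothing left below it):
  1 left: {2}→1  {4}→1
  2 left: {2,4}→2  {3,4}→1
  3 left: {1,3,4}→1  {2,3,4}→3
  placing 0:p first → 4 extensions
  placing 2:q first → 1 extensions
total linear extensions = 5

5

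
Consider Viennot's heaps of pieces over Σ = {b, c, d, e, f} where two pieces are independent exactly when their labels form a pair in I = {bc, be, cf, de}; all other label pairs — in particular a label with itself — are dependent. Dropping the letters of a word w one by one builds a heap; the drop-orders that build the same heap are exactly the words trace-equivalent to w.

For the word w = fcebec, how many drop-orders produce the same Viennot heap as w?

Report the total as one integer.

0(f) covers ∅
1(c) covers ∅
2(e) covers 0:f, 1:c
3(b) covers 0:f
4(e) covers 2:e
5(c) covers 4:e
floor of heap: 0:f, 1:c
completions by unplaced set U, small U first (add the entries for U minus each lowest piece of U):
  |U|=1: {3}:1  {5}:1
  |U|=2: {3,5}:2  {4,5}:1
  |U|=3: {2,4,5}:1  {3,4,5}:3
  |U|=4: {1,2,4,5}:1  {2,3,4,5}:4
  start at 0(f): 5
  start at 1(c): 4
sum over floor = 9

9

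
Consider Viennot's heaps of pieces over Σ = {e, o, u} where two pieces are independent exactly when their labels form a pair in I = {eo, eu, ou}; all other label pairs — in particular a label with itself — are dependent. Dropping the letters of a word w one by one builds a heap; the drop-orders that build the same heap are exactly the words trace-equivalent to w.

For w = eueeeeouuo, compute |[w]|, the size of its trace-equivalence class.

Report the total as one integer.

2520

piece 0:e — minimal
piece 1:u — minimal
piece 2:e rests on {0:e}
piece 3:e rests on {2:e}
piece 4:e rests on {3:e}
piece 5:e rests on {4:e}
piece 6:o — minimal
piece 7:u rests on {1:u}
piece 8:u rests on {7:u}
piece 9:o rests on {6:o}
minimal pieces: {0:e, 1:u, 6:o}
ways to finish when only these pieces remain (= sum over removing one remaining piece with nothing left below it):
  1 left: {5}→1  {8}→1  {9}→1
  2 left: {4,5}→1  {5,8}→2  {5,9}→2  {6,9}→1  {7,8}→1  {8,9}→2
  3 left: {1,7,8}→1  {3,4,5}→1  {4,5,8}→3  {4,5,9}→3  {5,6,9}→3  {5,7,8}→3  {5,8,9}→6  {6,8,9}→3  {7,8,9}→3
  4 left: {1,5,7,8}→4  {1,7,8,9}→4  {2,3,4,5}→1  {3,4,5,8}→4  {3,4,5,9}→4  {4,5,6,9}→6  {4,5,7,8}→6  {4,5,8,9}→12  {5,6,8,9}→12  {5,7,8,9}→12  {6,7,8,9}→6
  5 left: {0,2,3,4,5}→1  {1,4,5,7,8}→10  {1,5,7,8,9}→20  {1,6,7,8,9}→10  {2,3,4,5,8}→5  {2,3,4,5,9}→5  {3,4,5,6,9}→10  {3,4,5,7,8}→10  {3,4,5,8,9}→20  {4,5,6,8,9}→30  {4,5,7,8,9}→30  {5,6,7,8,9}→30
  6 left: {0,2,3,4,5,8}→6  {0,2,3,4,5,9}→6  {1,3,4,5,7,8}→20  {1,4,5,7,8,9}→60  {1,5,6,7,8,9}→60  {2,3,4,5,6,9}→15  {2,3,4,5,7,8}→15  {2,3,4,5,8,9}→30  {3,4,5,6,8,9}→60  {3,4,5,7,8,9}→60  {4,5,6,7,8,9}→90
  7 left: {0,2,3,4,5,6,9}→21  {0,2,3,4,5,7,8}→21  {0,2,3,4,5,8,9}→42  {1,2,3,4,5,7,8}→35  {1,3,4,5,7,8,9}→140  {1,4,5,6,7,8,9}→210  {2,3,4,5,6,8,9}→105  {2,3,4,5,7,8,9}→105  {3,4,5,6,7,8,9}→210
  8 left: {0,1,2,3,4,5,7,8}→56  {0,2,3,4,5,6,8,9}→168  {0,2,3,4,5,7,8,9}→168  {1,2,3,4,5,7,8,9}→280  {1,3,4,5,6,7,8,9}→560  {2,3,4,5,6,7,8,9}→420
  placing 0:e first → 1260 extensions
  placing 1:u first → 756 extensions
  placing 6:o first → 504 extensions
total linear extensions = 2520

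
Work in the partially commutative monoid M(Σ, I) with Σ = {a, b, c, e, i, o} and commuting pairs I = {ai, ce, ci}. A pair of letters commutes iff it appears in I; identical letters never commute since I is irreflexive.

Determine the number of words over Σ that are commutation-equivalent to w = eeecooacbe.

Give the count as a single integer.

#0=e has no predecessor
#1=e depends on [0:e]
#2=e depends on [1:e]
#3=c has no predecessor
#4=o depends on [2:e, 3:c]
#5=o depends on [4:o]
#6=a depends on [5:o]
#7=c depends on [6:a]
#8=b depends on [7:c]
#9=e depends on [8:b]
sources: [0:e, 3:c]
N(rest) = Σ N(rest − s) over sources s of rest; N(one piece) = 1:
  size 1 → [9]=1
  size 2 → [8,9]=1
  size 3 → [7,8,9]=1
  size 4 → [6,7,8,9]=1
  size 5 → [5,6,7,8,9]=1
  size 6 → [4,5,6,7,8,9]=1
  size 7 → [2,4,5,6,7,8,9]=1  [3,4,5,6,7,8,9]=1
  size 8 → [1,2,4,5,6,7,8,9]=1  [2,3,4,5,6,7,8,9]=2
  first=0(e) contributes 3
  first=3(c) contributes 1
|[w]| = 4

4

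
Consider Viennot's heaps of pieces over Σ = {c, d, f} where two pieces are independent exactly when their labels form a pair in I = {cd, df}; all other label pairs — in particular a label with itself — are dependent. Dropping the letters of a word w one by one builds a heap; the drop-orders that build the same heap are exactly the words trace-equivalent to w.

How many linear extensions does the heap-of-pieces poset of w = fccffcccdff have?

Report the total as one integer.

11

piece 0:f — minimal
piece 1:c rests on {0:f}
piece 2:c rests on {1:c}
piece 3:f rests on {2:c}
piece 4:f rests on {3:f}
piece 5:c rests on {4:f}
piece 6:c rests on {5:c}
piece 7:c rests on {6:c}
piece 8:d — minimal
piece 9:f rests on {7:c}
piece 10:f rests on {9:f}
minimal pieces: {0:f, 8:d}
ways to finish when only these pieces remain (= sum over removing one remaining piece with nothing left below it):
  1 left: {8}→1  {10}→1
  2 left: {8,10}→2  {9,10}→1
  3 left: {7,9,10}→1  {8,9,10}→3
  4 left: {6,7,9,10}→1  {7,8,9,10}→4
  5 left: {5,6,7,9,10}→1  {6,7,8,9,10}→5
  6 left: {4,5,6,7,9,10}→1  {5,6,7,8,9,10}→6
  7 left: {3,4,5,6,7,9,10}→1  {4,5,6,7,8,9,10}→7
  8 left: {2,3,4,5,6,7,9,10}→1  {3,4,5,6,7,8,9,10}→8
  9 left: {1,2,3,4,5,6,7,9,10}→1  {2,3,4,5,6,7,8,9,10}→9
  placing 0:f first → 10 extensions
  placing 8:d first → 1 extensions
total linear extensions = 11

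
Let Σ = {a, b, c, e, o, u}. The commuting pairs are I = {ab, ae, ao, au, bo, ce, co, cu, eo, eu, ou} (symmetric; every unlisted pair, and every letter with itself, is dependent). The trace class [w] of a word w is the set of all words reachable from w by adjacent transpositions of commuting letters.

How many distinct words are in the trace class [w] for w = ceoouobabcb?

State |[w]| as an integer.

piece 0:c — minimal
piece 1:e — minimal
piece 2:o — minimal
piece 3:o rests on {2:o}
piece 4:u — minimal
piece 5:o rests on {3:o}
piece 6:b rests on {0:c, 1:e, 4:u}
piece 7:a rests on {0:c}
piece 8:b rests on {6:b}
piece 9:c rests on {7:a, 8:b}
piece 10:b rests on {9:c}
minimal pieces: {0:c, 1:e, 2:o, 4:u}
ways to finish when only these pieces remain (= sum over removing one remaining piece with nothing left below it):
  1 left: {5}→1  {10}→1
  2 left: {3,5}→1  {5,10}→2  {9,10}→1
  3 left: {2,3,5}→1  {3,5,10}→3  {5,9,10}→3  {7,9,10}→1  {8,9,10}→1
  4 left: {2,3,5,10}→4  {3,5,9,10}→6  {5,7,9,10}→4  {5,8,9,10}→4  {6,8,9,10}→1  {7,8,9,10}→2
  5 left: {1,6,8,9,10}→1  {2,3,5,9,10}→10  {3,5,7,9,10}→10  {3,5,8,9,10}→10  {4,6,8,9,10}→1  {5,6,8,9,10}→5  {5,7,8,9,10}→10  {6,7,8,9,10}→3
  6 left: {0,6,7,8,9,10}→3  {1,4,6,8,9,10}→2  {1,5,6,8,9,10}→6  {1,6,7,8,9,10}→4  {2,3,5,7,9,10}→20  {2,3,5,8,9,10}→20  {3,5,6,8,9,10}→15  {3,5,7,8,9,10}→30  {4,5,6,8,9,10}→6  {4,6,7,8,9,10}→4  {5,6,7,8,9,10}→18
  7 left: {0,1,6,7,8,9,10}→7  {0,4,6,7,8,9,10}→7  {0,5,6,7,8,9,10}→21  {1,3,5,6,8,9,10}→21  {1,4,5,6,8,9,10}→14  {1,4,6,7,8,9,10}→10  {1,5,6,7,8,9,10}→28  {2,3,5,6,8,9,10}→35  {2,3,5,7,8,9,10}→70  {3,4,5,6,8,9,10}→21  {3,5,6,7,8,9,10}→63  {4,5,6,7,8,9,10}→28
  8 left: {0,1,4,6,7,8,9,10}→24  {0,1,5,6,7,8,9,10}→56  {0,3,5,6,7,8,9,10}→84  {0,4,5,6,7,8,9,10}→56  {1,2,3,5,6,8,9,10}→56  {1,3,4,5,6,8,9,10}→56  {1,3,5,6,7,8,9,10}→112  {1,4,5,6,7,8,9,10}→80  {2,3,4,5,6,8,9,10}→56  {2,3,5,6,7,8,9,10}→168  {3,4,5,6,7,8,9,10}→112
  9 left: {0,1,3,5,6,7,8,9,10}→252  {0,1,4,5,6,7,8,9,10}→216  {0,2,3,5,6,7,8,9,10}→252  {0,3,4,5,6,7,8,9,10}→252  {1,2,3,4,5,6,8,9,10}→168  {1,2,3,5,6,7,8,9,10}→336  {1,3,4,5,6,7,8,9,10}→360  {2,3,4,5,6,7,8,9,10}→336
  placing 0:c first → 1200 extensions
  placing 1:e first → 840 extensions
  placing 2:o first → 1080 extensions
  placing 4:u first → 840 extensions
total linear extensions = 3960

3960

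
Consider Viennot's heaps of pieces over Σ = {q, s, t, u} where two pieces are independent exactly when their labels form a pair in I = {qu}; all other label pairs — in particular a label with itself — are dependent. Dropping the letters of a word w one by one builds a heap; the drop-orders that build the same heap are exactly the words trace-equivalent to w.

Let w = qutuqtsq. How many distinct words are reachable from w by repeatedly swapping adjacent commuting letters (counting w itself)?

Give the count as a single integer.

drop 0:q onto floor
drop 1:u onto floor
drop 2:t onto {0:q, 1:u}
drop 3:u onto {2:t}
drop 4:q onto {2:t}
drop 5:t onto {3:u, 4:q}
drop 6:s onto {5:t}
drop 7:q onto {6:s}
ground layer = {0:q, 1:u}
drop-orders for the pieces not yet dropped (sum over which currently-grounded one goes next):
  1 to go: {7} 1
  2 to go: {6,7} 1
  3 to go: {5,6,7} 1
  4 to go: {3,5,6,7} 1  {4,5,6,7} 1
  5 to go: {3,4,5,6,7} 2
  6 to go: {2,3,4,5,6,7} 2
  if 0:q drops first: 2 orders
  if 1:u drops first: 2 orders
heap linearizations: 4

4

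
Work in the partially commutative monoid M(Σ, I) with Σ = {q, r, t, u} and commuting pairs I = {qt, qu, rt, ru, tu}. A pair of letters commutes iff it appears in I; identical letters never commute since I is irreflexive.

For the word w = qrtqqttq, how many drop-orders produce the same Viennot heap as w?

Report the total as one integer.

56

drop 0:q onto floor
drop 1:r onto {0:q}
drop 2:t onto floor
drop 3:q onto {1:r}
drop 4:q onto {3:q}
drop 5:t onto {2:t}
drop 6:t onto {5:t}
drop 7:q onto {4:q}
ground layer = {0:q, 2:t}
drop-orders for the pieces not yet dropped (sum over which currently-grounded one goes next):
  1 to go: {6} 1  {7} 1
  2 to go: {4,7} 1  {5,6} 1  {6,7} 2
  3 to go: {2,5,6} 1  {3,4,7} 1  {4,6,7} 3  {5,6,7} 3
  4 to go: {1,3,4,7} 1  {2,5,6,7} 4  {3,4,6,7} 4  {4,5,6,7} 6
  5 to go: {0,1,3,4,7} 1  {1,3,4,6,7} 5  {2,4,5,6,7} 10  {3,4,5,6,7} 10
  6 to go: {0,1,3,4,6,7} 6  {1,3,4,5,6,7} 15  {2,3,4,5,6,7} 20
  if 0:q drops first: 35 orders
  if 2:t drops first: 21 orders
heap linearizations: 56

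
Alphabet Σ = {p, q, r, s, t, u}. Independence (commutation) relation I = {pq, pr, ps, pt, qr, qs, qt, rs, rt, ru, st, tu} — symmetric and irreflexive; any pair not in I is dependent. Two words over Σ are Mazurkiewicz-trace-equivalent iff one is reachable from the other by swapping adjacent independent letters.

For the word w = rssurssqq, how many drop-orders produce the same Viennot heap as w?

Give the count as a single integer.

0(r) covers ∅
1(s) covers ∅
2(s) covers 1:s
3(u) covers 2:s
4(r) covers 0:r
5(s) covers 3:u
6(s) covers 5:s
7(q) covers 3:u
8(q) covers 7:q
floor of heap: 0:r, 1:s
completions by unplaced set U, small U first (add the entries for U minus each lowest piece of U):
  |U|=1: {4}:1  {6}:1  {8}:1
  |U|=2: {0,4}:1  {4,6}:2  {4,8}:2  {5,6}:1  {6,8}:2  {7,8}:1
  |U|=3: {0,4,6}:3  {0,4,8}:3  {4,5,6}:3  {4,6,8}:6  {4,7,8}:3  {5,6,8}:3  {6,7,8}:3
  |U|=4: {0,4,5,6}:6  {0,4,6,8}:12  {0,4,7,8}:6  {4,5,6,8}:12  {4,6,7,8}:12  {5,6,7,8}:6
  |U|=5: {0,4,5,6,8}:30  {0,4,6,7,8}:30  {3,5,6,7,8}:6  {4,5,6,7,8}:30
  |U|=6: {0,4,5,6,7,8}:90  {2,3,5,6,7,8}:6  {3,4,5,6,7,8}:36
  |U|=7: {0,3,4,5,6,7,8}:126  {1,2,3,5,6,7,8}:6  {2,3,4,5,6,7,8}:42
  start at 0(r): 48
  start at 1(s): 168
sum over floor = 216

216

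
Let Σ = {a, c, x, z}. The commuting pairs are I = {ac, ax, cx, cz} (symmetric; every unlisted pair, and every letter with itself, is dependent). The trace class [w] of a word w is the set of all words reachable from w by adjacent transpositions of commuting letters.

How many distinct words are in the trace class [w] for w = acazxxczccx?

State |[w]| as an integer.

#0=a has no predecessor
#1=c has no predecessor
#2=a depends on [0:a]
#3=z depends on [2:a]
#4=x depends on [3:z]
#5=x depends on [4:x]
#6=c depends on [1:c]
#7=z depends on [5:x]
#8=c depends on [6:c]
#9=c depends on [8:c]
#10=x depends on [7:z]
sources: [0:a, 1:c]
N(rest) = Σ N(rest − s) over sources s of rest; N(one piece) = 1:
  size 1 → [9]=1  [10]=1
  size 2 → [7,10]=1  [8,9]=1  [9,10]=2
  size 3 → [5,7,10]=1  [6,8,9]=1  [7,9,10]=3  [8,9,10]=3
  size 4 → [1,6,8,9]=1  [4,5,7,10]=1  [5,7,9,10]=4  [6,8,9,10]=4  [7,8,9,10]=6
  size 5 → [1,6,8,9,10]=5  [3,4,5,7,10]=1  [4,5,7,9,10]=5  [5,7,8,9,10]=10  [6,7,8,9,10]=10
  size 6 → [1,6,7,8,9,10]=15  [2,3,4,5,7,10]=1  [3,4,5,7,9,10]=6  [4,5,7,8,9,10]=15  [5,6,7,8,9,10]=20
  size 7 → [0,2,3,4,5,7,10]=1  [1,5,6,7,8,9,10]=35  [2,3,4,5,7,9,10]=7  [3,4,5,7,8,9,10]=21  [4,5,6,7,8,9,10]=35
  size 8 → [0,2,3,4,5,7,9,10]=8  [1,4,5,6,7,8,9,10]=70  [2,3,4,5,7,8,9,10]=28  [3,4,5,6,7,8,9,10]=56
  size 9 → [0,2,3,4,5,7,8,9,10]=36  [1,3,4,5,6,7,8,9,10]=126  [2,3,4,5,6,7,8,9,10]=84
  first=0(a) contributes 210
  first=1(c) contributes 120
|[w]| = 330

330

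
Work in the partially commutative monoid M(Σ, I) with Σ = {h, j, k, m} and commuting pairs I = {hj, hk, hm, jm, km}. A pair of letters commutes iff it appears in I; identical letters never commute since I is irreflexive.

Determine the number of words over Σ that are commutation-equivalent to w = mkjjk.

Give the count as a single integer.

5

#0=m has no predecessor
#1=k has no predecessor
#2=j depends on [1:k]
#3=j depends on [2:j]
#4=k depends on [3:j]
sources: [0:m, 1:k]
N(rest) = Σ N(rest − s) over sources s of rest; N(one piece) = 1:
  size 1 → [0]=1  [4]=1
  size 2 → [0,4]=2  [3,4]=1
  size 3 → [0,3,4]=3  [2,3,4]=1
  first=0(m) contributes 1
  first=1(k) contributes 4
|[w]| = 5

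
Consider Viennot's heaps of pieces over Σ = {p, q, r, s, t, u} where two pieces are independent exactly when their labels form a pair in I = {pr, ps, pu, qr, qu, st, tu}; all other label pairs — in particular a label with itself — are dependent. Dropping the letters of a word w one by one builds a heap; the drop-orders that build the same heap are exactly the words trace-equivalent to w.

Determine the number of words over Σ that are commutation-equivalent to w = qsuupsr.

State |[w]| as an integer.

6

piece 0:q — minimal
piece 1:s rests on {0:q}
piece 2:u rests on {1:s}
piece 3:u rests on {2:u}
piece 4:p rests on {0:q}
piece 5:s rests on {3:u}
piece 6:r rests on {5:s}
minimal pieces: {0:q}
ways to finish when only these pieces remain (= sum over removing one remaining piece with nothing left below it):
  1 left: {4}→1  {6}→1
  2 left: {4,6}→2  {5,6}→1
  3 left: {3,5,6}→1  {4,5,6}→3
  4 left: {2,3,5,6}→1  {3,4,5,6}→4
  5 left: {1,2,3,5,6}→1  {2,3,4,5,6}→5
  placing 0:q first → 6 extensions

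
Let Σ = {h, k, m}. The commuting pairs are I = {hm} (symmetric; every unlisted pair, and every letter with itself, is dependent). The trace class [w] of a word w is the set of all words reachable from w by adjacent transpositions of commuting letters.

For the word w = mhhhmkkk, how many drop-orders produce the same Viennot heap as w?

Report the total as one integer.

piece 0:m — minimal
piece 1:h — minimal
piece 2:h rests on {1:h}
piece 3:h rests on {2:h}
piece 4:m rests on {0:m}
piece 5:k rests on {3:h, 4:m}
piece 6:k rests on {5:k}
piece 7:k rests on {6:k}
minimal pieces: {0:m, 1:h}
ways to finish when only these pieces remain (= sum over removing one remaining piece with nothing left below it):
  1 left: {7}→1
  2 left: {6,7}→1
  3 left: {5,6,7}→1
  4 left: {3,5,6,7}→1  {4,5,6,7}→1
  5 left: {0,4,5,6,7}→1  {2,3,5,6,7}→1  {3,4,5,6,7}→2
  6 left: {0,3,4,5,6,7}→3  {1,2,3,5,6,7}→1  {2,3,4,5,6,7}→3
  placing 0:m first → 4 extensions
  placing 1:h first → 6 extensions
total linear extensions = 10

10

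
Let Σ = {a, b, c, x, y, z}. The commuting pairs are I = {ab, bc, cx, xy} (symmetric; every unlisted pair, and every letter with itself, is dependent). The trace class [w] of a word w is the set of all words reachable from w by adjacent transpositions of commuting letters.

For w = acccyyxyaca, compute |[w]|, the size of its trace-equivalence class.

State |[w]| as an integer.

7

piece 0:a — minimal
piece 1:c rests on {0:a}
piece 2:c rests on {1:c}
piece 3:c rests on {2:c}
piece 4:y rests on {3:c}
piece 5:y rests on {4:y}
piece 6:x rests on {0:a}
piece 7:y rests on {5:y}
piece 8:a rests on {6:x, 7:y}
piece 9:c rests on {8:a}
piece 10:a rests on {9:c}
minimal pieces: {0:a}
ways to finish when only these pieces remain (= sum over removing one remaining piece with nothing left below it):
  1 left: {10}→1
  2 left: {9,10}→1
  3 left: {8,9,10}→1
  4 left: {6,8,9,10}→1  {7,8,9,10}→1
  5 left: {5,7,8,9,10}→1  {6,7,8,9,10}→2
  6 left: {4,5,7,8,9,10}→1  {5,6,7,8,9,10}→3
  7 left: {3,4,5,7,8,9,10}→1  {4,5,6,7,8,9,10}→4
  8 left: {2,3,4,5,7,8,9,10}→1  {3,4,5,6,7,8,9,10}→5
  9 left: {1,2,3,4,5,7,8,9,10}→1  {2,3,4,5,6,7,8,9,10}→6
  placing 0:a first → 7 extensions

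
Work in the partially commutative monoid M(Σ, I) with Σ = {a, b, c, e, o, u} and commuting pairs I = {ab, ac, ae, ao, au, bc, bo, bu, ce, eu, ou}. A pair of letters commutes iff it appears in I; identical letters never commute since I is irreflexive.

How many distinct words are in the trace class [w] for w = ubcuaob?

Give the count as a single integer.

0(u) covers ∅
1(b) covers ∅
2(c) covers 0:u
3(u) covers 2:c
4(a) covers ∅
5(o) covers 2:c
6(b) covers 1:b
floor of heap: 0:u, 1:b, 4:a
completions by unplaced set U, small U first (add the entries for U minus each lowest piece of U):
  |U|=1: {3}:1  {4}:1  {5}:1  {6}:1
  |U|=2: {1,6}:1  {3,4}:2  {3,5}:2  {3,6}:2  {4,5}:2  {4,6}:2  {5,6}:2
  |U|=3: {1,3,6}:3  {1,4,6}:3  {1,5,6}:3  {2,3,5}:2  {3,4,5}:6  {3,4,6}:6  {3,5,6}:6  {4,5,6}:6
  |U|=4: {0,2,3,5}:2  {1,3,4,6}:12  {1,3,5,6}:12  {1,4,5,6}:12  {2,3,4,5}:8  {2,3,5,6}:8  {3,4,5,6}:24
  |U|=5: {0,2,3,4,5}:10  {0,2,3,5,6}:10  {1,2,3,5,6}:20  {1,3,4,5,6}:60  {2,3,4,5,6}:40
  start at 0(u): 120
  start at 1(b): 60
  start at 4(a): 30
sum over floor = 210

210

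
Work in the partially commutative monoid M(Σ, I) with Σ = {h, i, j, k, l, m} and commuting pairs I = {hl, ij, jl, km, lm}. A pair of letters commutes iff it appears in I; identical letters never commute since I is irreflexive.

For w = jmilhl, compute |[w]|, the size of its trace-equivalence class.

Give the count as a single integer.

3

drop 0:j onto floor
drop 1:m onto {0:j}
drop 2:i onto {1:m}
drop 3:l onto {2:i}
drop 4:h onto {2:i}
drop 5:l onto {3:l}
ground layer = {0:j}
drop-orders for the pieces not yet dropped (sum over which currently-grounded one goes next):
  1 to go: {4} 1  {5} 1
  2 to go: {3,5} 1  {4,5} 2
  3 to go: {3,4,5} 3
  4 to go: {2,3,4,5} 3
  if 0:j drops first: 3 orders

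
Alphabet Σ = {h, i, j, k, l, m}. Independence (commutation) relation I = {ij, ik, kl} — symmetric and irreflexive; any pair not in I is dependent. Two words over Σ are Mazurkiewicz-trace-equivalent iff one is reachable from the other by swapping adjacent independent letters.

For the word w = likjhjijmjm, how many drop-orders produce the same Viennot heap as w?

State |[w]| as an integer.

drop 0:l onto floor
drop 1:i onto {0:l}
drop 2:k onto floor
drop 3:j onto {0:l, 2:k}
drop 4:h onto {1:i, 3:j}
drop 5:j onto {4:h}
drop 6:i onto {4:h}
drop 7:j onto {5:j}
drop 8:m onto {6:i, 7:j}
drop 9:j onto {8:m}
drop 10:m onto {9:j}
ground layer = {0:l, 2:k}
drop-orders for the pieces not yet dropped (sum over which currently-grounded one goes next):
  1 to go: {10} 1
  2 to go: {9,10} 1
  3 to go: {8,9,10} 1
  4 to go: {6,8,9,10} 1  {7,8,9,10} 1
  5 to go: {5,7,8,9,10} 1  {6,7,8,9,10} 2
  6 to go: {5,6,7,8,9,10} 3
  7 to go: {4,5,6,7,8,9,10} 3
  8 to go: {1,4,5,6,7,8,9,10} 3  {3,4,5,6,7,8,9,10} 3
  9 to go: {1,3,4,5,6,7,8,9,10} 6  {2,3,4,5,6,7,8,9,10} 3
  if 0:l drops first: 9 orders
  if 2:k drops first: 6 orders
heap linearizations: 15

15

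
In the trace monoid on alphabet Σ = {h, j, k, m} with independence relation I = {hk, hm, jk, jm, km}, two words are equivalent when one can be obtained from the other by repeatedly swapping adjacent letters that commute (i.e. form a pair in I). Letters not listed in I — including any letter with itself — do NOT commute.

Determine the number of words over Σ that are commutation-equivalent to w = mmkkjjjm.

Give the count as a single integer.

drop 0:m onto floor
drop 1:m onto {0:m}
drop 2:k onto floor
drop 3:k onto {2:k}
drop 4:j onto floor
drop 5:j onto {4:j}
drop 6:j onto {5:j}
drop 7:m onto {1:m}
ground layer = {0:m, 2:k, 4:j}
drop-orders for the pieces not yet dropped (sum over which currently-grounded one goes next):
  1 to go: {3} 1  {6} 1  {7} 1
  2 to go: {1,7} 1  {2,3} 1  {3,6} 2  {3,7} 2  {5,6} 1  {6,7} 2
  3 to go: {0,1,7} 1  {1,3,7} 3  {1,6,7} 3  {2,3,6} 3  {2,3,7} 3  {3,5,6} 3  {3,6,7} 6  {4,5,6} 1  {5,6,7} 3
  4 to go: {0,1,3,7} 4  {0,1,6,7} 4  {1,2,3,7} 6  {1,3,6,7} 12  {1,5,6,7} 6  {2,3,5,6} 6  {2,3,6,7} 12  {3,4,5,6} 4  {3,5,6,7} 12  {4,5,6,7} 4
  5 to go: {0,1,2,3,7} 10  {0,1,3,6,7} 20  {0,1,5,6,7} 10  {1,2,3,6,7} 30  {1,3,5,6,7} 30  {1,4,5,6,7} 10  {2,3,4,5,6} 10  {2,3,5,6,7} 30  {3,4,5,6,7} 20
  6 to go: {0,1,2,3,6,7} 60  {0,1,3,5,6,7} 60  {0,1,4,5,6,7} 20  {1,2,3,5,6,7} 90  {1,3,4,5,6,7} 60  {2,3,4,5,6,7} 60
  if 0:m drops first: 210 orders
  if 2:k drops first: 140 orders
  if 4:j drops first: 210 orders
heap linearizations: 560

560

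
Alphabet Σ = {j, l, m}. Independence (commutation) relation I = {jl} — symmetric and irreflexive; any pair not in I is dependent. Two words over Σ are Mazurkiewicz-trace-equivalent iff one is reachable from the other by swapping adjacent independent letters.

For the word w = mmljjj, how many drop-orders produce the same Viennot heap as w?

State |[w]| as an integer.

4

#0=m has no predecessor
#1=m depends on [0:m]
#2=l depends on [1:m]
#3=j depends on [1:m]
#4=j depends on [3:j]
#5=j depends on [4:j]
sources: [0:m]
N(rest) = Σ N(rest − s) over sources s of rest; N(one piece) = 1:
  size 1 → [2]=1  [5]=1
  size 2 → [2,5]=2  [4,5]=1
  size 3 → [2,4,5]=3  [3,4,5]=1
  size 4 → [2,3,4,5]=4
  first=0(m) contributes 4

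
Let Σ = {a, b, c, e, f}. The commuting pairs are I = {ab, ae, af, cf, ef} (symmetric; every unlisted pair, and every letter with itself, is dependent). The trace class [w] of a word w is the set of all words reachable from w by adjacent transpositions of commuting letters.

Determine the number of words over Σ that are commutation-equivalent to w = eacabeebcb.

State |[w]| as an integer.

#0=e has no predecessor
#1=a has no predecessor
#2=c depends on [0:e, 1:a]
#3=a depends on [2:c]
#4=b depends on [2:c]
#5=e depends on [4:b]
#6=e depends on [5:e]
#7=b depends on [6:e]
#8=c depends on [3:a, 7:b]
#9=b depends on [8:c]
sources: [0:e, 1:a]
N(rest) = Σ N(rest − s) over sources s of rest; N(one piece) = 1:
  size 1 → [9]=1
  size 2 → [8,9]=1
  size 3 → [3,8,9]=1  [7,8,9]=1
  size 4 → [3,7,8,9]=2  [6,7,8,9]=1
  size 5 → [3,6,7,8,9]=3  [5,6,7,8,9]=1
  size 6 → [3,5,6,7,8,9]=4  [4,5,6,7,8,9]=1
  size 7 → [3,4,5,6,7,8,9]=5
  size 8 → [2,3,4,5,6,7,8,9]=5
  first=0(e) contributes 5
  first=1(a) contributes 5
|[w]| = 10

10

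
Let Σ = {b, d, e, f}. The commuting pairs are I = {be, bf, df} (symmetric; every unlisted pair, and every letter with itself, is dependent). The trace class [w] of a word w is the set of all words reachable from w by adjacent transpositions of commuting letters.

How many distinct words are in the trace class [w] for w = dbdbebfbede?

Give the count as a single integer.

20

0(d) covers ∅
1(b) covers 0:d
2(d) covers 1:b
3(b) covers 2:d
4(e) covers 2:d
5(b) covers 3:b
6(f) covers 4:e
7(b) covers 5:b
8(e) covers 6:f
9(d) covers 7:b, 8:e
10(e) covers 9:d
floor of heap: 0:d
completions by unplaced set U, small U first (add the entries for U minus each lowest piece of U):
  |U|=1: {10}:1
  |U|=2: {9,10}:1
  |U|=3: {7,9,10}:1  {8,9,10}:1
  |U|=4: {5,7,9,10}:1  {6,8,9,10}:1  {7,8,9,10}:2
  |U|=5: {3,5,7,9,10}:1  {4,6,8,9,10}:1  {5,7,8,9,10}:3  {6,7,8,9,10}:3
  |U|=6: {3,5,7,8,9,10}:4  {4,6,7,8,9,10}:4  {5,6,7,8,9,10}:6
  |U|=7: {3,5,6,7,8,9,10}:10  {4,5,6,7,8,9,10}:10
  |U|=8: {3,4,5,6,7,8,9,10}:20
  |U|=9: {2,3,4,5,6,7,8,9,10}:20
  start at 0(d): 20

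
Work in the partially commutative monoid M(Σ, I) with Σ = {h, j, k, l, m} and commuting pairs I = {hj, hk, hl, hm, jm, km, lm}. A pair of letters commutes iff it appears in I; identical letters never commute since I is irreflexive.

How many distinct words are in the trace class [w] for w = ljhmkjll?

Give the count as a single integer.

56

0(l) covers ∅
1(j) covers 0:l
2(h) covers ∅
3(m) covers ∅
4(k) covers 1:j
5(j) covers 4:k
6(l) covers 5:j
7(l) covers 6:l
floor of heap: 0:l, 2:h, 3:m
completions by unplaced set U, small U first (add the entries for U minus each lowest piece of U):
  |U|=1: {2}:1  {3}:1  {7}:1
  |U|=2: {2,3}:2  {2,7}:2  {3,7}:2  {6,7}:1
  |U|=3: {2,3,7}:6  {2,6,7}:3  {3,6,7}:3  {5,6,7}:1
  |U|=4: {2,3,6,7}:12  {2,5,6,7}:4  {3,5,6,7}:4  {4,5,6,7}:1
  |U|=5: {1,4,5,6,7}:1  {2,3,5,6,7}:20  {2,4,5,6,7}:5  {3,4,5,6,7}:5
  |U|=6: {0,1,4,5,6,7}:1  {1,2,4,5,6,7}:6  {1,3,4,5,6,7}:6  {2,3,4,5,6,7}:30
  start at 0(l): 42
  start at 2(h): 7
  start at 3(m): 7
sum over floor = 56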